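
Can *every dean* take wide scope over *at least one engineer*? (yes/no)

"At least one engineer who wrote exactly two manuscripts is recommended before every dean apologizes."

No

*every dean* is embedded in the adjunct clause *before every dean apologizes*.
Adjunct clauses are scope islands: a quantifier inside an adjunct cannot raise into the matrix clause.
Hence only narrow scope for *every dean* (under *at least one engineer*) survives.
(Only the surface reading survives: one fixed engineer with respect to all the relevant deans.)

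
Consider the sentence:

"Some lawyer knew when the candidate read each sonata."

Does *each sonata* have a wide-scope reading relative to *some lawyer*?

The DP *each sonata* is contained in the embedded question *when the candidate read each sonata*.
An indirect question is a wh-island; the filled [Spec,CP] blocks QR across the CP edge.
Hence only narrow scope for *each sonata* (under *some lawyer*) survives.

No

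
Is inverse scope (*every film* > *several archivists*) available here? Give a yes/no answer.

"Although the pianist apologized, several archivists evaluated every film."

Neither queried DP is inside the adjunct, so the adjunct-island constraint does not apply.
With no island boundary between them, the object can take inverse scope over the subject via ordinary QR within the clause.
Both orderings are possible: *several archivists* > *every film* and *every film* > *several archivists*.

Yes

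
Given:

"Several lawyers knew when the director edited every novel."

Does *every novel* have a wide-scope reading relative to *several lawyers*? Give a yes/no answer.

No

Structurally, *every novel* is inside the embedded question *when the director edited every novel*.
Embedded wh-clauses are opaque for QR, so the quantifier stays inside the question.
So *every novel* cannot raise high enough to outscope *several lawyers*; only the surface ordering *several lawyers* > *every novel* is available.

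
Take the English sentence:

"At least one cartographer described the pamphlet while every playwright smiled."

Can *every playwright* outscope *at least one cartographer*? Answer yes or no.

The target quantifier *every playwright* is part of the adjunct clause *while every playwright smiled*.
Adjuncts are opaque for quantifier raising; a quantifier in an adjunct stays inside it.
The inverse ordering *every playwright* > *at least one cartographer* is therefore underivable.

No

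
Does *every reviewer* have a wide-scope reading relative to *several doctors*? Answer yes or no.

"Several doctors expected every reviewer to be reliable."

*every reviewer* is the subject of an ECM infinitive — the infinitival complement of an ECM verb is not a scope island, so *every reviewer* can raise into the matrix clause.
Clause-internal QR can adjoin the lower DP above the subject, yielding the inverse reading.

Yes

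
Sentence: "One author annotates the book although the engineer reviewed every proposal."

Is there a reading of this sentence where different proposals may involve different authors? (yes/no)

The described interpretation is the *every proposal* > *one author* scoping.
Structurally, *every proposal* is inside the adjunct clause *although the engineer reviewed every proposal*.
Scope out of an adjunct clause is unavailable: QR respects the adjunct-island constraint.
Hence only narrow scope for *every proposal* (under *one author*) survives.
(Only the surface reading survives: one fixed author with respect to all the relevant proposals.)

No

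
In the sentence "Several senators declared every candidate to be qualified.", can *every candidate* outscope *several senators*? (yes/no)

The ECM infinitive is scope-transparent — *every candidate* is free to raise above *several senators*.
Since no island is crossed, the inverse ordering is licensed alongside surface scope.
So *every candidate* > *several senators* is among the available readings.

Yes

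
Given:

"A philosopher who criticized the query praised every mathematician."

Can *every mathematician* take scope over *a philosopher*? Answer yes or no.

Yes

The RC *who criticized the query* is an island, but *every mathematician* is not inside it — it is the matrix object, a clausemate of *a philosopher*.
Since no island is crossed, the inverse ordering is licensed alongside surface scope.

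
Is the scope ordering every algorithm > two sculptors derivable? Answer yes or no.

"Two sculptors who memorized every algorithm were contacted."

No

*every algorithm* sits inside the relative clause *who memorized every algorithm*.
Quantifiers inside a relative clause are trapped there; the RC boundary blocks QR.
So *every algorithm* cannot raise to a position above *two sculptors*.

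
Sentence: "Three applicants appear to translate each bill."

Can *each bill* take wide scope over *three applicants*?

Yes

The matrix predicate is a raising verb, whose infinitival complement is not a scope island — *each bill* can QR into the matrix clause.
With no island boundary between them, the object can take inverse scope over the subject via ordinary QR within the clause.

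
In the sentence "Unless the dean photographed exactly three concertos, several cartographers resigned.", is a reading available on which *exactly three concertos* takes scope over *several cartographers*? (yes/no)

The target quantifier *exactly three concertos* is part of the adjunct clause *unless the dean photographed exactly three concertos*.
Adjunct clauses are scope islands: a quantifier inside an adjunct cannot raise into the matrix clause.
So the wide-scope reading for *exactly three concertos* is blocked.

No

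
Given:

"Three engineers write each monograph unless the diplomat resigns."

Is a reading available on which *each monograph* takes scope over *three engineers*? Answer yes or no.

Yes

Neither queried DP is inside the adjunct, so the adjunct-island constraint does not apply.
Clause-internal QR can adjoin the lower DP above the subject, yielding the inverse reading.
Both orderings are possible: *three engineers* > *each monograph* and *each monograph* > *three engineers*.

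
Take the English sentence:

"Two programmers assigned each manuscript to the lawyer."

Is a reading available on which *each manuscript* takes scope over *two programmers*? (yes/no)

Yes

*two programmers* and *each manuscript* are co-arguments of the matrix verb, with nothing but a clause-internal boundary between them.
Nothing blocks QR of the lower DP to a position above the higher one, so inverse scope is available.
So *each manuscript* > *two programmers* is among the available readings.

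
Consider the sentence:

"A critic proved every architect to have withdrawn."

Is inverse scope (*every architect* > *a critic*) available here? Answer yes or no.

Yes

This is an ECM construction: *every architect* is the infinitival subject, Case-marked by the matrix verb, and the infinitive is transparent for QR.
Ordinary QR to a clause-peripheral position gives the wide-scope LF for the lower DP.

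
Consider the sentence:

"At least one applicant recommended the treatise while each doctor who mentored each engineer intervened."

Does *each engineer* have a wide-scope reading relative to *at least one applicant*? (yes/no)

No

The DP *each engineer* is contained in the relative clause *who mentored each engineer*, which is itself inside the adjunct *while each doctor who mentored each engineer intervened*.
Even if one barrier were somehow void, the other would still block QR.
*each engineer* is confined to the island and cannot take scope over *at least one applicant*.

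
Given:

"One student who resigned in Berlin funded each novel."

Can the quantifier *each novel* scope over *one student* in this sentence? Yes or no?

*each novel* is a matrix argument; only *one student* is modified by the relative clause *who resigned in Berlin*, so the RC island is irrelevant to the target quantifier.
Since no island is crossed, the inverse ordering is licensed alongside surface scope.

Yes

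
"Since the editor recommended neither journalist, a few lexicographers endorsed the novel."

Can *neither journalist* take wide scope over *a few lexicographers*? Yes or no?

No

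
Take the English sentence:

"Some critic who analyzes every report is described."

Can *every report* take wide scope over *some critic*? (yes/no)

No

*every report* is embedded in the relative clause *who analyzes every report*.
The relative clause forms an island for QR, so the quantifier is confined to the head noun's restrictor.
*every report* is confined to the island and cannot take scope over *some critic*.
(Only the surface reading survives: one fixed critic with respect to all the relevant reports.)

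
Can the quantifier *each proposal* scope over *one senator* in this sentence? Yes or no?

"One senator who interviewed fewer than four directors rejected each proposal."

Yes

*each proposal* is a matrix argument; only *one senator* is modified by the relative clause *who interviewed fewer than four directors*, so the RC island is irrelevant to the target quantifier.
Clause-internal QR can adjoin the lower DP above the subject, yielding the inverse reading.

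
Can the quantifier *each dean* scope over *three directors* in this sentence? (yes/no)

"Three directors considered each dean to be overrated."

Yes

*each dean* is an ECM subject; ECM complements are not islands, and the embedded quantifier may take matrix scope.
Since no island is crossed, the inverse ordering is licensed alongside surface scope.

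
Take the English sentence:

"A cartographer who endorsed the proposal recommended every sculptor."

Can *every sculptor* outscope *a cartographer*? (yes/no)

Yes

*every sculptor* sits in the matrix clause, not in the relative clause on *a cartographer*.
Since no island is crossed, the inverse ordering is licensed alongside surface scope.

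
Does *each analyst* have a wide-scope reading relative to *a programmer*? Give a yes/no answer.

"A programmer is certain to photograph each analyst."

The matrix predicate is a raising verb, whose infinitival complement is not a scope island — *each analyst* can QR into the matrix clause.
Since no island is crossed, the inverse ordering is licensed alongside surface scope.
The sentence is scopally ambiguous between *a programmer* > *each analyst* and *each analyst* > *a programmer*.

Yes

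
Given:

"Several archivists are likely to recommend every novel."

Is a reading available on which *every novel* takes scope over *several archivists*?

Yes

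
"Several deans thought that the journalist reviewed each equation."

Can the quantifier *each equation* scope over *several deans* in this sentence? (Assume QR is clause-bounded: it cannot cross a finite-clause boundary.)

*each equation* occurs within the finite complement clause *that the journalist reviewed each equation*.
Given the clause-boundedness assumption, QR cannot cross the finite CP into the matrix.
*each equation* is confined to the island and cannot take scope over *several deans*.

No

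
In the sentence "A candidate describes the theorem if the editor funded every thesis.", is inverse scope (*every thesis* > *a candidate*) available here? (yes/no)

No

Structurally, *every thesis* is inside the adjunct clause *if the editor funded every thesis*.
Scope out of an adjunct clause is unavailable: QR respects the adjunct-island constraint.
There is no licit LF on which *every thesis* c-commands *a candidate*.
(Only the surface reading survives: one fixed candidate with respect to all the relevant theses.)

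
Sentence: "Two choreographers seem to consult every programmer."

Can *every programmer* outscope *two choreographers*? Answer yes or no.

*every programmer* is inside a raising infinitive, which is transparent to QR (no CP barrier), so it behaves as a matrix argument.
No island intervenes, so both surface and inverse scope are derivable.

Yes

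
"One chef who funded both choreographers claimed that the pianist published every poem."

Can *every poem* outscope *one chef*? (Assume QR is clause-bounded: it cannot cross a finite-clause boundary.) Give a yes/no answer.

No

*every poem* sits inside the finite complement clause *that the pianist published every poem*.
Under clause-bounded QR, a quantifier in an embedded finite clause cannot raise into the matrix clause.
Hence only narrow scope for *every poem* (under *one chef*) survives.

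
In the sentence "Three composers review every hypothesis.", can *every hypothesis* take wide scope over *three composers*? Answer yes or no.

*three composers* and *every hypothesis* are co-arguments of the matrix verb, with nothing but a clause-internal boundary between them.
Clause-internal QR can adjoin the lower DP above the subject, yielding the inverse reading.
So *every hypothesis* > *three composers* is among the available readings.

Yes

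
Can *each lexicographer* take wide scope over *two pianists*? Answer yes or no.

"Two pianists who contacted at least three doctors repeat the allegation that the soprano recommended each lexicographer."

No

*each lexicographer* occurs within the complex NP *the allegation that the soprano recommended each lexicographer*.
The Complex NP Constraint bars QR out of the complement clause of a noun.
So *each lexicographer* cannot raise to a position above *two pianists*.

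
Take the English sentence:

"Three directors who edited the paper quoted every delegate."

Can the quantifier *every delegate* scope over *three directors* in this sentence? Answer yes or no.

Yes

*every delegate* sits in the matrix clause, not in the relative clause on *three directors*.
With no island boundary between them, the object can take inverse scope over the subject via ordinary QR within the clause.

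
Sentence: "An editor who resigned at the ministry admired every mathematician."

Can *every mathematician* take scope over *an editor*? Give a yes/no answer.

Yes

Although the sentence contains a relative clause (*who resigned at the ministry*), *every mathematician* is outside it, in the matrix VP.
Nothing blocks QR of the lower DP to a position above the higher one, so inverse scope is available.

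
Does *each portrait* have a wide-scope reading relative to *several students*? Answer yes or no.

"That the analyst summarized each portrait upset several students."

*each portrait* sits inside the sentential subject *that the analyst summarized each portrait*.
Clausal subjects are scope islands; QR from inside the subject into the matrix is barred.
There is no licit LF on which *each portrait* c-commands *several students*.

No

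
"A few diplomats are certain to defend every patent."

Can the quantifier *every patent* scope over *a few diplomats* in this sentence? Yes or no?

Raising constructions are monoclausal for scope purposes; *every patent* is not separated from *a few diplomats* by any island.
Nothing blocks QR of the lower DP to a position above the higher one, so inverse scope is available.

Yes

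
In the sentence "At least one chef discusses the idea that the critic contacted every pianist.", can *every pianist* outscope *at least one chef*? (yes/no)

*every pianist* sits inside the complex NP *the idea that the critic contacted every pianist*.
A that-clause complement to a noun is an island; QR cannot cross the NP boundary.
The inverse ordering *every pianist* > *at least one chef* is therefore underivable.
(Only the surface reading survives: one fixed chef with respect to all the relevant pianists.)

No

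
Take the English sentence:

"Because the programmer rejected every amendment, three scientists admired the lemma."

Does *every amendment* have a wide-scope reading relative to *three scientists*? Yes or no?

No

*every amendment* is embedded in the adjunct clause *because the programmer rejected every amendment*.
Adverbial clauses are not L-marked, so they are barriers for QR — the quantifier cannot escape the adjunct.
There is no licit LF on which *every amendment* c-commands *three scientists*.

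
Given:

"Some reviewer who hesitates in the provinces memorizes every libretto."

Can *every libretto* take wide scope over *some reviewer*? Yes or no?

*every libretto* is a matrix argument; only *some reviewer* is modified by the relative clause *who hesitates in the provinces*, so the RC island is irrelevant to the target quantifier.
Nothing blocks QR of the lower DP to a position above the higher one, so inverse scope is available.
The sentence is scopally ambiguous between *some reviewer* > *every libretto* and *every libretto* > *some reviewer*.

Yes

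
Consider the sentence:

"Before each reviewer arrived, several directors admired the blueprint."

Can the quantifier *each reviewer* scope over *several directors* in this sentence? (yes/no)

*each reviewer* is embedded in the adjunct clause *before each reviewer arrived*.
Adverbial clauses are not L-marked, so they are barriers for QR — the quantifier cannot escape the adjunct.
The ordering *each reviewer* > *several directors* is therefore underivable.

No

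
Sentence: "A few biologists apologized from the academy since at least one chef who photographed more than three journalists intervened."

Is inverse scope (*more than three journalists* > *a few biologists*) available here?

The target quantifier *more than three journalists* is part of the relative clause *who photographed more than three journalists*, which is itself inside the adjunct *since at least one chef who photographed more than three journalists intervened*.
Even if one barrier were somehow void, the other would still block QR.
*more than three journalists* is confined to the island and cannot take scope over *a few biologists*.

No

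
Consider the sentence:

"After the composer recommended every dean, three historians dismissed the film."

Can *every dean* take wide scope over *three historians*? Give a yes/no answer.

No

*every dean* is embedded in the adjunct clause *after the composer recommended every dean*.
Adjuncts are opaque for quantifier raising; a quantifier in an adjunct stays inside it.
So *every dean* cannot raise to a position above *three historians*.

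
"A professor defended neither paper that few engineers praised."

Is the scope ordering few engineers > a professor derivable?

No

The DP *few engineers* is contained in the relative clause *that few engineers praised* modifying *neither paper*.
A relative clause is a scope island — quantifier raising cannot cross its boundary.
*few engineers* is confined to the island and cannot take scope over *a professor*.
(Only the surface reading survives: one fixed professor with respect to all the relevant engineers.)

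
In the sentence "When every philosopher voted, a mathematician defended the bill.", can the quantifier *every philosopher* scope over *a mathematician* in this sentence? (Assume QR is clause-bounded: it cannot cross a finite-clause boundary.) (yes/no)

*every philosopher* is embedded in the adjunct clause *when every philosopher voted*.
The adjunct-island constraint bars QR out of an adverbial clause.
*every philosopher* is confined to the island and cannot take scope over *a mathematician*.

No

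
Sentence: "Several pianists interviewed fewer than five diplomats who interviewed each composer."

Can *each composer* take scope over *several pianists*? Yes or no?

The DP *each composer* is contained in the relative clause *who interviewed each composer* modifying *fewer than five diplomats*.
Relative clauses block scope extraction: QR cannot target a position outside the modified NP.
*each composer* > *several pianists* would require crossing that boundary, which is illicit.

No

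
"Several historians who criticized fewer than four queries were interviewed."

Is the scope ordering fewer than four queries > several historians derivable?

No

Structurally, *fewer than four queries* is inside the relative clause *who criticized fewer than four queries*.
A relative clause is a scope island — quantifier raising cannot cross its boundary.
There is no licit LF on which *fewer than four queries* c-commands *several historians*.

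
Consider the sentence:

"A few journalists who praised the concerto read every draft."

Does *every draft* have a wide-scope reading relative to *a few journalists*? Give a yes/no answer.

Yes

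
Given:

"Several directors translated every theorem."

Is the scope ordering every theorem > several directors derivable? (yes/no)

Yes

*several directors* and *every theorem* are co-arguments of the matrix verb, with nothing but a clause-internal boundary between them.
Ordinary QR to a clause-peripheral position gives the wide-scope LF for the lower DP.
So *every theorem* > *several directors* is among the available readings.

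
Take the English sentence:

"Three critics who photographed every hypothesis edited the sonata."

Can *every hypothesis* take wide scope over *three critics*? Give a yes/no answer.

The DP *every hypothesis* is contained in the relative clause *who photographed every hypothesis*.
Quantifiers inside a relative clause are trapped there; the RC boundary blocks QR.
So *every hypothesis* cannot raise to a position above *three critics*.

No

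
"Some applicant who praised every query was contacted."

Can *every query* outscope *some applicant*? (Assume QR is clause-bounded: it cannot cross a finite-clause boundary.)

No

The target quantifier *every query* is part of the relative clause *who praised every query*.
Relative clauses are scope islands: a quantifier cannot QR out of a relative clause to take scope in the matrix clause.
There is no licit LF on which *every query* c-commands *some applicant*.
(Only the surface reading survives: one fixed applicant with respect to all the relevant queries.)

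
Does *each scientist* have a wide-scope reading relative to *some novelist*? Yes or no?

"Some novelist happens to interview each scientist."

The matrix predicate is a raising verb, whose infinitival complement is not a scope island — *each scientist* can QR into the matrix clause.
No island intervenes, so both surface and inverse scope are derivable.

Yes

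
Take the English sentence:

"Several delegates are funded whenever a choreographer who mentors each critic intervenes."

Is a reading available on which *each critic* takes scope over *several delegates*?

*each critic* is embedded in the relative clause *who mentors each critic*, which is itself inside the adjunct *whenever a choreographer who mentors each critic intervenes*.
The quantifier would have to escape first the RC and then the adjunct — two independent island violations.
So *each critic* cannot raise high enough to outscope *several delegates*; only the surface ordering *several delegates* > *each critic* is available.

No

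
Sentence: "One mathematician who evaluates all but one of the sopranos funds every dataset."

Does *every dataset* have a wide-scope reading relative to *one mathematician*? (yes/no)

Yes

The RC *who evaluates all but one of the sopranos* is an island, but *every dataset* is not inside it — it is the matrix object, a clausemate of *one mathematician*.
No island intervenes, so both surface and inverse scope are derivable.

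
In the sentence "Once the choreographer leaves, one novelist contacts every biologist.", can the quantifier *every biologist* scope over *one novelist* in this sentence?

The adjunct island is irrelevant here — *every biologist* and *one novelist* are both in the matrix clause.
With no island boundary between them, the object can take inverse scope over the subject via ordinary QR within the clause.
Both orderings are possible: *one novelist* > *every biologist* and *every biologist* > *one novelist*.

Yes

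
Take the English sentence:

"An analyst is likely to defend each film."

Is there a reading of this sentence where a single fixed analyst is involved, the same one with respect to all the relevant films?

Yes

This is the *an analyst* > *each film* reading.
That is the surface-scope ordering, which is always one of the available readings — island constraints only ever restrict inverse scope.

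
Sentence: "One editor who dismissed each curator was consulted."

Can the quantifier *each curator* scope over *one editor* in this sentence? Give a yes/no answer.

No

*each curator* occurs within the relative clause *who dismissed each curator*.
The relative clause forms an island for QR, so the quantifier is confined to the head noun's restrictor.
The inverse ordering *each curator* > *one editor* is therefore underivable.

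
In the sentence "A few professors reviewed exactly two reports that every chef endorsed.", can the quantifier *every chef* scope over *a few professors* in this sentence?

No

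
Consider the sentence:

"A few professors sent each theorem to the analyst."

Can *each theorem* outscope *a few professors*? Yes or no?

*each theorem* is the matrix object and *a few professors* the matrix subject; the two are clausemates.
QR within a single clause is free, so the lower quantifier may take scope over the higher one.

Yes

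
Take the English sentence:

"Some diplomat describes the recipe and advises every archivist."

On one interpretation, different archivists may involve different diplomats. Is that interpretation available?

No

The paraphrase describes the scope ordering *every archivist* > *some diplomat*.
*every archivist* occurs within one conjunct of the coordinate structure (*advises every archivist*).
QR out of a conjunct would have to apply non-ATB, which the CSC forbids.
Hence only narrow scope for *every archivist* (under *some diplomat*) survives.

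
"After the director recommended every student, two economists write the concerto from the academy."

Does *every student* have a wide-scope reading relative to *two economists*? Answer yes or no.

*every student* occurs within the adjunct clause *after the director recommended every student*.
The adjunct-island constraint bars QR out of an adverbial clause.
*every student* is confined to the island and cannot take scope over *two economists*.

No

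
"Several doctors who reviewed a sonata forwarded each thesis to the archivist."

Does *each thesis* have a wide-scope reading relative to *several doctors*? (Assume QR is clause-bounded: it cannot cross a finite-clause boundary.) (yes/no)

Yes

*each thesis* sits in the matrix clause, not in the relative clause on *several doctors*.
With no island boundary between them, the object can take inverse scope over the subject via ordinary QR within the clause.
So *each thesis* > *several doctors* is among the available readings.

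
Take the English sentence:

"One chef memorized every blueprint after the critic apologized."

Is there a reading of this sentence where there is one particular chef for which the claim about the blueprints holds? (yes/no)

Yes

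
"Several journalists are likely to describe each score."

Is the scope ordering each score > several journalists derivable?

Infinitival complements of raising predicates do not block QR; *each score* and *several journalists* are effectively clausemates.
QR within a single clause is free, so the lower quantifier may take scope over the higher one.

Yes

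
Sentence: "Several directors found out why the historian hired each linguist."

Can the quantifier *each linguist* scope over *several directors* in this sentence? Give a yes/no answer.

Structurally, *each linguist* is inside the embedded question *why the historian hired each linguist*.
QR across an interrogative CP boundary is ruled out as a wh-island violation.
*each linguist* is confined to the island and cannot take scope over *several directors*.

No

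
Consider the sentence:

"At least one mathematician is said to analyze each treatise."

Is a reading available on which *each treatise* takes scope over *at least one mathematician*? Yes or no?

*each treatise* is inside a raising infinitive, which is transparent to QR (no CP barrier), so it behaves as a matrix argument.
With no island boundary between them, the object can take inverse scope over the subject via ordinary QR within the clause.

Yes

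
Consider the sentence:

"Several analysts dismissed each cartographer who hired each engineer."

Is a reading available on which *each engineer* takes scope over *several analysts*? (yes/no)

No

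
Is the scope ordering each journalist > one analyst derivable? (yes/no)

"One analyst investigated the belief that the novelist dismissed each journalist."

No

*each journalist* sits inside the complex NP *the belief that the novelist dismissed each journalist*.
Since the clause is the complement of a nominal head, the CNPC blocks scope extraction.
*each journalist* is confined to the island and cannot take scope over *one analyst*.
(Only the surface reading survives: one fixed analyst with respect to all the relevant journalists.)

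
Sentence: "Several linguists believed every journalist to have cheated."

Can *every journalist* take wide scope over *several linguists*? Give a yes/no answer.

Yes

*every journalist* is an ECM subject; ECM complements are not islands, and the embedded quantifier may take matrix scope.
QR within a single clause is free, so the lower quantifier may take scope over the higher one.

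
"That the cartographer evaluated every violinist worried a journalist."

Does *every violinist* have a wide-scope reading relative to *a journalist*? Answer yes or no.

No

*every violinist* occurs within the sentential subject *that the cartographer evaluated every violinist*.
Clausal subjects are scope islands; QR from inside the subject into the matrix is barred.
So the wide-scope reading for *every violinist* is blocked.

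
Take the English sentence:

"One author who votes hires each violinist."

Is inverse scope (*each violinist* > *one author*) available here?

Although the sentence contains a relative clause (*who votes*), *each violinist* is outside it, in the matrix VP.
No island intervenes, so both surface and inverse scope are derivable.
The sentence is scopally ambiguous between *one author* > *each violinist* and *each violinist* > *one author*.

Yes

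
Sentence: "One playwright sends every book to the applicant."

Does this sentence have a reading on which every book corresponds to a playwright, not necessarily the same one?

This is the *every book* > *one playwright* reading.
*every book* is the matrix object and *one playwright* the matrix subject; the two are clausemates.
QR within a single clause is free, so the lower quantifier may take scope over the higher one.

Yes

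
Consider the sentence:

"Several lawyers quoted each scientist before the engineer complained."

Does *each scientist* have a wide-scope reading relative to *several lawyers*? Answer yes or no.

Yes

Although there is an adjunct clause, *each scientist* is in the main clause, not inside the adjunct.
QR within a single clause is free, so the lower quantifier may take scope over the higher one.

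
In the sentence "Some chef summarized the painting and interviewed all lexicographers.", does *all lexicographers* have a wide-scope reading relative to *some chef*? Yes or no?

No

*all lexicographers* is embedded in one conjunct of the coordinate structure (*interviewed all lexicographers*).
Asymmetric QR out of one conjunct violates the Coordinate Structure Constraint.
There is no licit LF on which *all lexicographers* c-commands *some chef*.
(Only the surface reading survives: one fixed chef with respect to all the relevant lexicographers.)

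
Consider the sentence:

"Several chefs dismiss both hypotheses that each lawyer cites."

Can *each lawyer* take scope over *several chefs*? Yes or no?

No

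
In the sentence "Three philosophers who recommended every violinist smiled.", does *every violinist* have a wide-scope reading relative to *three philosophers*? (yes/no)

No

The DP *every violinist* is contained in the relative clause *who recommended every violinist*.
Relative clauses block scope extraction: QR cannot target a position outside the modified NP.
There is no licit LF on which *every violinist* c-commands *three philosophers*.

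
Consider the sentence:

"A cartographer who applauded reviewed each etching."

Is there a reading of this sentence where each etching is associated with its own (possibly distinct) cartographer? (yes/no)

The paraphrase describes the scope ordering *each etching* > *a cartographer*.
The RC *who applauded* is an island, but *each etching* is not inside it — it is the matrix object, a clausemate of *a cartographer*.
No island intervenes, so both surface and inverse scope are derivable.

Yes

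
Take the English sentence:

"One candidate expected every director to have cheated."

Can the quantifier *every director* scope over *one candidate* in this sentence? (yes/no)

ECM infinitives lack a CP barrier, so *every director* can QR over the matrix subject *one candidate*.
No island intervenes, so both surface and inverse scope are derivable.
So *every director* > *one candidate* is among the available readings.

Yes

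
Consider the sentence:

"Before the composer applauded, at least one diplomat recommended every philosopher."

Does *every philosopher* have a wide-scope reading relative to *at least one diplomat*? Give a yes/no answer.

Yes

The adjunct island is irrelevant here — *every philosopher* and *at least one diplomat* are both in the matrix clause.
QR within a single clause is free, so the lower quantifier may take scope over the higher one.
So *every philosopher* > *at least one diplomat* is among the available readings.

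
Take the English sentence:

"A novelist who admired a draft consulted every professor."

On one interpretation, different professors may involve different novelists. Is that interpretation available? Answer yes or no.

This is the *every professor* > *a novelist* reading.
Although the sentence contains a relative clause (*who admired a draft*), *every professor* is outside it, in the matrix VP.
Ordinary QR to a clause-peripheral position gives the wide-scope LF for the lower DP.
Both orderings are possible: *a novelist* > *every professor* and *every professor* > *a novelist*.

Yes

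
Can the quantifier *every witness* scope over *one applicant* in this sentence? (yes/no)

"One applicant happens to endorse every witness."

Yes

*every witness* is inside a raising infinitive, which is transparent to QR (no CP barrier), so it behaves as a matrix argument.
Nothing blocks QR of the lower DP to a position above the higher one, so inverse scope is available.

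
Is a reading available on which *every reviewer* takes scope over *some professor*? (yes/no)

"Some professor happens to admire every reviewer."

Yes

*every reviewer* is the object of the infinitival complement of a raising predicate; raising infinitives are transparent for QR, so the two DPs are in effect clausemates.
Ordinary QR to a clause-peripheral position gives the wide-scope LF for the lower DP.
So *every reviewer* > *some professor* is among the available readings.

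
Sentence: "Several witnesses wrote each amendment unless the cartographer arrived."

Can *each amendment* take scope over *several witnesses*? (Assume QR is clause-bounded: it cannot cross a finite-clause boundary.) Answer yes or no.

*each amendment* is a matrix argument; the adjunct is an island but the target quantifier is outside it.
No island intervenes, so both surface and inverse scope are derivable.

Yes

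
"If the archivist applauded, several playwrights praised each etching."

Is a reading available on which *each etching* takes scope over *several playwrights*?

Yes

The adjunct clause does not contain *each etching*, which is the matrix object.
With no island boundary between them, the object can take inverse scope over the subject via ordinary QR within the clause.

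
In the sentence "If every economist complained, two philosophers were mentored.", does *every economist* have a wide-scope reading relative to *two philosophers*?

No

The DP *every economist* is contained in the adjunct clause *if every economist complained*.
Adverbial clauses are not L-marked, so they are barriers for QR — the quantifier cannot escape the adjunct.
There is no licit LF on which *every economist* c-commands *two philosophers*.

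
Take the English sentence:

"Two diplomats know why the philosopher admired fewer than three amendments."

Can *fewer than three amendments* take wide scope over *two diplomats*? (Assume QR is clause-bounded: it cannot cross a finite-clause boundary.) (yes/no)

No

*fewer than three amendments* sits inside the embedded question *why the philosopher admired fewer than three amendments*.
Embedded questions are wh-islands: a quantifier inside an indirect question cannot QR into the matrix clause.
So *fewer than three amendments* cannot raise high enough to outscope *two diplomats*; only the surface ordering *two diplomats* > *fewer than three amendments* is available.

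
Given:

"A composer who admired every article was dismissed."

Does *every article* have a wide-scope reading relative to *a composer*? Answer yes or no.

Structurally, *every article* is inside the relative clause *who admired every article*.
A relative clause is a scope island — quantifier raising cannot cross its boundary.
The inverse ordering *every article* > *a composer* is therefore underivable.
(Only the surface reading survives: one fixed composer with respect to all the relevant articles.)

No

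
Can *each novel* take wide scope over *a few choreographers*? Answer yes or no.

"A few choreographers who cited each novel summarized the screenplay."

Structurally, *each novel* is inside the relative clause *who cited each novel*.
Relative clauses block scope extraction: QR cannot target a position outside the modified NP.
So *each novel* cannot raise to a position above *a few choreographers*.

No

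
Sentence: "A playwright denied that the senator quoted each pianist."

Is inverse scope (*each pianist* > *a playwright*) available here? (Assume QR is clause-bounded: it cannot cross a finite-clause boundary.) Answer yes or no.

The target quantifier *each pianist* is part of the finite complement clause *that the senator quoted each pianist*.
Given the clause-boundedness assumption, QR cannot cross the finite CP into the matrix.
So *each pianist* cannot raise high enough to outscope *a playwright*; only the surface ordering *a playwright* > *each pianist* is available.
(Only the surface reading survives: one fixed playwright with respect to all the relevant pianists.)

No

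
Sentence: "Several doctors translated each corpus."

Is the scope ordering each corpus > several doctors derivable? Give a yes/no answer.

*each corpus* and *several doctors* are in the same minimal clause.
Since no island is crossed, the inverse ordering is licensed alongside surface scope.
The sentence is scopally ambiguous between *several doctors* > *each corpus* and *each corpus* > *several doctors*.

Yes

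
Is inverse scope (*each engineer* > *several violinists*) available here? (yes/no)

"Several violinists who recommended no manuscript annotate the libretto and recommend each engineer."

No

*each engineer* is embedded in one conjunct of the coordinate structure (*recommend each engineer*).
Asymmetric QR out of one conjunct violates the Coordinate Structure Constraint.
*each engineer* is confined to the island and cannot take scope over *several violinists*.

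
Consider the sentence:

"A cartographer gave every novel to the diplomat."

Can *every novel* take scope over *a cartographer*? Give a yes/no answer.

Yes

*every novel* is the matrix object and *a cartographer* the matrix subject; the two are clausemates.
No island intervenes, so both surface and inverse scope are derivable.
So *every novel* > *a cartographer* is among the available readings.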